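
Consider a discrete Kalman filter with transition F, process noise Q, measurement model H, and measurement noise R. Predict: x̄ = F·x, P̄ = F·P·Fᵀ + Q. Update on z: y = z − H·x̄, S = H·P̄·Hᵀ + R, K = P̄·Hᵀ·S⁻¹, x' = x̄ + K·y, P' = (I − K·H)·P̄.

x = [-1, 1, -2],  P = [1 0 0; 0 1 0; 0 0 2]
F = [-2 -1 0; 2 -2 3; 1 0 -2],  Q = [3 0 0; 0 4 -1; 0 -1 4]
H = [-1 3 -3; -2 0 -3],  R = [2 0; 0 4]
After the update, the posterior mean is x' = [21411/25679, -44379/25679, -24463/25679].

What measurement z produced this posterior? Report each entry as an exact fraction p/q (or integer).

z = [-3, 1]

x̄ = F·x = [1, -10, 3]
P̄ = F·P·Fᵀ + Q = [8 -2 -2; -2 30 -11; -2 -11 13]
S = H·P̄·Hᵀ + R = [595 226; 226 129]
K = P̄·Hᵀ·S⁻¹ = [1228/25679 -4142/25679; 7763/25679 -6235/25679; -1120/25679 -5005/25679]
x' − x̄ = [-4268/25679, 212411/25679, -101500/25679] = K·y
y = (KᵀK)⁻¹·Kᵀ·(x' − x̄) = [37, 12]
z = y + H·x̄ = [37, 12] + [-40, -11] = [-3, 1]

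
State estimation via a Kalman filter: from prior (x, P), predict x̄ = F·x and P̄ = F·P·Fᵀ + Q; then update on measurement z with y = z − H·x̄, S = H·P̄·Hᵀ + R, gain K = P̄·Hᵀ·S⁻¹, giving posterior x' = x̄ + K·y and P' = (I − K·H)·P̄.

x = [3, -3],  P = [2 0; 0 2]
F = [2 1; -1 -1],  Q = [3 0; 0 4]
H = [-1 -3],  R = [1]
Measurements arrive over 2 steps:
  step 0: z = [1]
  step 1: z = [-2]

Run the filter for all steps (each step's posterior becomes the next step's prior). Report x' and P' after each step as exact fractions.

step 0: x̄ = F·x = [3, 0]
step 0: P̄ = F·P·Fᵀ + Q = [13 -6; -6 8]
step 0: y = z − H·x̄ = [4]
step 0: S = H·P̄·Hᵀ + R = [50]
step 0: K = P̄·Hᵀ·S⁻¹ = [1/10; -9/25]
step 0: x' = x̄ + K·y = [17/5, -36/25]
step 0: P' = (I − K·H)·P̄ = [25/2 -21/5; -21/5 38/25]
step 1: x̄ = F·x = [134/25, -49/25]
step 1: P̄ = F·P·Fᵀ + Q = [943/25 -348/25; -348/25 481/50]
step 1: y = z − H·x̄ = [-63/25]
step 1: S = H·P̄·Hᵀ + R = [2089/50]
step 1: K = P̄·Hᵀ·S⁻¹ = [202/2089; -747/2089]
step 1: x' = x̄ + K·y = [10688/2089, -2212/2089]
step 1: P' = (I − K·H)·P̄ = [77981/2089 -26061/2089; -26061/2089 8936/2089]

step 0: x' = [17/5, -36/25], P' = [25/2 -21/5; -21/5 38/25]
step 1: x' = [10688/2089, -2212/2089], P' = [77981/2089 -26061/2089; -26061/2089 8936/2089]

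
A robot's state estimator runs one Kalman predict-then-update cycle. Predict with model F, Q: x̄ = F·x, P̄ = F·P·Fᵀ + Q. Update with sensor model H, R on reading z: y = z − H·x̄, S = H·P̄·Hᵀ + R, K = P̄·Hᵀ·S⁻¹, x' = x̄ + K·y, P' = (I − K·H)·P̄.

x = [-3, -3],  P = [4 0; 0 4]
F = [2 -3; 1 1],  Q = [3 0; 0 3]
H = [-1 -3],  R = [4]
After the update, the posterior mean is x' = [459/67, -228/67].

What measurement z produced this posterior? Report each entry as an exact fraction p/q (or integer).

x̄ = F·x = [3, -6]
P̄ = F·P·Fᵀ + Q = [55 -4; -4 11]
S = H·P̄·Hᵀ + R = [134]
K = P̄·Hᵀ·S⁻¹ = [-43/134; -29/134]
x' − x̄ = [258/67, 174/67] = K·y
y = (KᵀK)⁻¹·Kᵀ·(x' − x̄) = [-12]
z = y + H·x̄ = [-12] + [15] = [3]

z = [3]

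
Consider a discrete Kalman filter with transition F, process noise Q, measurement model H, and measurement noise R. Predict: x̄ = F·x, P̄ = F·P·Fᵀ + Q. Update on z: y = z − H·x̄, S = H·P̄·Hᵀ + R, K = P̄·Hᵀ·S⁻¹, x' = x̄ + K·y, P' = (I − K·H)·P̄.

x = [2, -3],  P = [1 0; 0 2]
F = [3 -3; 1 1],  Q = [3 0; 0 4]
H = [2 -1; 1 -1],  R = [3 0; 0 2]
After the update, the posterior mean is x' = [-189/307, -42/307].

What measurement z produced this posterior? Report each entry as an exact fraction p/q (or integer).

z = [-3, 1]

x̄ = F·x = [15, -1]
P̄ = F·P·Fᵀ + Q = [30 -3; -3 7]
S = H·P̄·Hᵀ + R = [142 76; 76 45]
K = P̄·Hᵀ·S⁻¹ = [327/614 -51/307; 175/614 -216/307]
x' − x̄ = [-4794/307, 265/307] = K·y
y = (KᵀK)⁻¹·Kᵀ·(x' − x̄) = [-34, -15]
z = y + H·x̄ = [-34, -15] + [31, 16] = [-3, 1]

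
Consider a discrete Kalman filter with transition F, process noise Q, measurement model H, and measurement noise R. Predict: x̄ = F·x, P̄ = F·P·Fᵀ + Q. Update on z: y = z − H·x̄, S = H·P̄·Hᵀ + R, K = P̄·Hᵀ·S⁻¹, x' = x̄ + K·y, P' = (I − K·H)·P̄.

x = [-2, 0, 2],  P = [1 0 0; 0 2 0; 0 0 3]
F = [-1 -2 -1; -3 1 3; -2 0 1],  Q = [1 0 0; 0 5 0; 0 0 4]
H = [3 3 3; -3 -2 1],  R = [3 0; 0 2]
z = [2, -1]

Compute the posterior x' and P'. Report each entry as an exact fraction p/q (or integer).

x̄ = F·x = [0, 12, 6]
P̄ = F·P·Fᵀ + Q = [13 -10 -1; -10 43 15; -1 15 11]
y = z − H·x̄ = [-52, 17]
S = H·P̄·Hᵀ + R = [678 -231; -231 128]
K = P̄·Hᵀ·S⁻¹ = [-1284/11141 -4058/11141; 2987/11141 1822/11141; 1968/11141 2159/11141]
x' = x̄ + K·y = [-2218/11141, 9342/11141, 1213/11141]
P' = (I − K·H)·P̄ = [71377/11141 -92892/11141 20231/11141; -92892/11141 123637/11141 -27758/11141; 20231/11141 -27758/11141 9495/11141]

x' = [-2218/11141, 9342/11141, 1213/11141]
P' = [71377/11141 -92892/11141 20231/11141; -92892/11141 123637/11141 -27758/11141; 20231/11141 -27758/11141 9495/11141]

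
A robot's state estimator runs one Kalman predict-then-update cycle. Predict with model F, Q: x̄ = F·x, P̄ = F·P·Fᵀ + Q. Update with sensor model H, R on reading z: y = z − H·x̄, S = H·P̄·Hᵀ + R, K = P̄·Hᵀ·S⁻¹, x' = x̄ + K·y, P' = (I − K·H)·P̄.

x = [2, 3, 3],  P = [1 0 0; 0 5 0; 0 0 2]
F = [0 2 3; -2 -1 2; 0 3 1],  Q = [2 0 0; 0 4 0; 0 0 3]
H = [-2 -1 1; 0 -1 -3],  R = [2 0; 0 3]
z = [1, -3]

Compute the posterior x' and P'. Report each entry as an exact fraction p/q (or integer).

x' = [138349/43791, -65965/14597, 112322/43791]
P' = [146692/43791 -65278/14597 75194/43791; -65278/14597 104697/14597 -36203/14597; 75194/43791 -36203/14597 51985/43791]

x̄ = F·x = [15, -1, 12]
P̄ = F·P·Fᵀ + Q = [40 2 36; 2 21 -11; 36 -11 50]
y = z − H·x̄ = [18, 32]
S = H·P̄·Hᵀ + R = [119 69; 69 408]
K = P̄·Hᵀ·S⁻¹ = [-3726/14597 -9916/43791; -5172/14597 1304/14597; 1701/14597 -15782/43791]
x' = x̄ + K·y = [138349/43791, -65965/14597, 112322/43791]
P' = (I − K·H)·P̄ = [146692/43791 -65278/14597 75194/43791; -65278/14597 104697/14597 -36203/14597; 75194/43791 -36203/14597 51985/43791]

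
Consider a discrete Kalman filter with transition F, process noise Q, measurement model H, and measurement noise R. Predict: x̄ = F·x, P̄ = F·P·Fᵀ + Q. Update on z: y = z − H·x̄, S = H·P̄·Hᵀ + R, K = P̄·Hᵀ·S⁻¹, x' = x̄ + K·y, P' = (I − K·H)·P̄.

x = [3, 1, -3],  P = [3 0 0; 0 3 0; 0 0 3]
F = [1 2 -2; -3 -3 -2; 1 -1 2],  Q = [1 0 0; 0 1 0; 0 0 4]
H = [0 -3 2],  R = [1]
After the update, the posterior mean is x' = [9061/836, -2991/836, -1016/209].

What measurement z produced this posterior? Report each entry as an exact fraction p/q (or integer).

z = [1]

x̄ = F·x = [11, -6, -4]
P̄ = F·P·Fᵀ + Q = [28 -15 -15; -15 67 -12; -15 -12 22]
S = H·P̄·Hᵀ + R = [836]
K = P̄·Hᵀ·S⁻¹ = [15/836; -225/836; 20/209]
x' − x̄ = [-135/836, 2025/836, -180/209] = K·y
y = (KᵀK)⁻¹·Kᵀ·(x' − x̄) = [-9]
z = y + H·x̄ = [-9] + [10] = [1]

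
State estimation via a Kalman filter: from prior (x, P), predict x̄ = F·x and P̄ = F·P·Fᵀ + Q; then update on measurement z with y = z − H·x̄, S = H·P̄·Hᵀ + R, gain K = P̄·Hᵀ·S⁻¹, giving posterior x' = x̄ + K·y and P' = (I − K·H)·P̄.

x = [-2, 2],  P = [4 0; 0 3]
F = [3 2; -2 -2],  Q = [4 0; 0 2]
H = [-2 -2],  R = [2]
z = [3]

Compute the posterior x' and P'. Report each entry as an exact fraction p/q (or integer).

x' = [-26/21, -2/7]
P' = [580/21 -188/7; -188/7 186/7]

x̄ = F·x = [-2, 0]
P̄ = F·P·Fᵀ + Q = [52 -36; -36 30]
y = z − H·x̄ = [-1]
S = H·P̄·Hᵀ + R = [42]
K = P̄·Hᵀ·S⁻¹ = [-16/21; 2/7]
x' = x̄ + K·y = [-26/21, -2/7]
P' = (I − K·H)·P̄ = [580/21 -188/7; -188/7 186/7]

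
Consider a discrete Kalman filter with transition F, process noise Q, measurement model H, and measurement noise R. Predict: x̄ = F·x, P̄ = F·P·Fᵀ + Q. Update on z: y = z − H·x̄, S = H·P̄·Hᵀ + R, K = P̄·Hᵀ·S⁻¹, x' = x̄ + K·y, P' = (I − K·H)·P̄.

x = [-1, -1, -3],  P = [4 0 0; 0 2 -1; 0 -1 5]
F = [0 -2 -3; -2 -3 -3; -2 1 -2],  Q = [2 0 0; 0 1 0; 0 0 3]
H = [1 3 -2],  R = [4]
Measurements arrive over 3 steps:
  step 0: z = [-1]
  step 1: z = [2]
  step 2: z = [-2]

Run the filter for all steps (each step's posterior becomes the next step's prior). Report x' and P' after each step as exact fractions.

step 0: x̄ = F·x = [11, 14, 7]
step 0: P̄ = F·P·Fᵀ + Q = [43 42 25; 42 62 37; 25 37 45]
step 0: y = z − H·x̄ = [-40]
step 0: S = H·P̄·Hᵀ + R = [493]
step 0: K = P̄·Hᵀ·S⁻¹ = [7/29; 154/493; 46/493]
step 0: x' = x̄ + K·y = [39/29, 742/493, 1611/493]
step 0: P' = (I − K·H)·P̄ = [414/29 140/29 403/29; 140/29 6850/493 11157/493; 403/29 11157/493 20069/493]
step 1: x̄ = F·x = [-6317/493, -8385/493, -3806/493]
step 1: P̄ = F·P·Fᵀ + Q = [342891/493 439702/493 168497/493; 439702/493 582514/493 239517/493; 168497/493 239517/493 117417/493]
step 1: y = z − H·x̄ = [24846/493]
step 1: S = H·P̄·Hᵀ + R = [5147177/493]
step 1: K = P̄·Hᵀ·S⁻¹ = [1325003/5147177; 244030/735311; 652214/5147177]
step 1: x' = x̄ + K·y = [824153/5147177, -207735/735311, -6866626/5147177]
step 1: P' = (I − K·H)·P̄ = [18839186/5147177 -46176/735311 6284739/5147177; -46176/735311 23274778/735311 34401019/735311; 6284739/5147177 34401019/735311 363048641/5147177]
step 2: x̄ = F·x = [23508168/5147177, 23314007/5147177, 10630801/5147177]
step 2: P̄ = F·P·Fᵀ + Q = [6819111503/5147177 7893500946/5147177 2129667593/5147177; 7893500946/5147177 9220319182/5147177 2548854113/5147177; 2129667593/5147177 2548854113/5147177 794258593/5147177]
step 2: y = z − H·x̄ = [-82482941/5147177]
step 2: S = H·P̄·Hᵀ + R = [101255693169/5147177]
step 2: K = P̄·Hᵀ·S⁻¹ = [26240279155/101255693169; 30456750266/101255693169; 2729237582/33751897723]
step 2: x' = x̄ + K·y = [41957066681/101255693169, -29430966899/101255693169, 25974270093/33751897723]
step 2: P' = (I − K·H)·P̄ = [373333168966/101255693169 13265656772/101255693169 51361503777/33751897723; 13265656772/101255693169 1164944055226/101255693169 564378470231/33751897723; 51361503777/33751897723 564378470231/33751897723 866789982071/33751897723]

step 0: x' = [39/29, 742/493, 1611/493], P' = [414/29 140/29 403/29; 140/29 6850/493 11157/493; 403/29 11157/493 20069/493]
step 1: x' = [824153/5147177, -207735/735311, -6866626/5147177], P' = [18839186/5147177 -46176/735311 6284739/5147177; -46176/735311 23274778/735311 34401019/735311; 6284739/5147177 34401019/735311 363048641/5147177]
step 2: x' = [41957066681/101255693169, -29430966899/101255693169, 25974270093/33751897723], P' = [373333168966/101255693169 13265656772/101255693169 51361503777/33751897723; 13265656772/101255693169 1164944055226/101255693169 564378470231/33751897723; 51361503777/33751897723 564378470231/33751897723 866789982071/33751897723]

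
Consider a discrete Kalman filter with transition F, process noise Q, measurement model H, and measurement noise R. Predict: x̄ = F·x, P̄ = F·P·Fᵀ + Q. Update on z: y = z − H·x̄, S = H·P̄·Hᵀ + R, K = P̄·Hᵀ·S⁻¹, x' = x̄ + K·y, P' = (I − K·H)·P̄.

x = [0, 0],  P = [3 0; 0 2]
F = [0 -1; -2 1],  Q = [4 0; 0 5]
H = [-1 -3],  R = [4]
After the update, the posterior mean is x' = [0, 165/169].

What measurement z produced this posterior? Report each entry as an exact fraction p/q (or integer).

x̄ = F·x = [0, 0]
P̄ = F·P·Fᵀ + Q = [6 -2; -2 19]
S = H·P̄·Hᵀ + R = [169]
K = P̄·Hᵀ·S⁻¹ = [0; -55/169]
x' − x̄ = [0, 165/169] = K·y
y = (KᵀK)⁻¹·Kᵀ·(x' − x̄) = [-3]
z = y + H·x̄ = [-3] + [0] = [-3]

z = [-3]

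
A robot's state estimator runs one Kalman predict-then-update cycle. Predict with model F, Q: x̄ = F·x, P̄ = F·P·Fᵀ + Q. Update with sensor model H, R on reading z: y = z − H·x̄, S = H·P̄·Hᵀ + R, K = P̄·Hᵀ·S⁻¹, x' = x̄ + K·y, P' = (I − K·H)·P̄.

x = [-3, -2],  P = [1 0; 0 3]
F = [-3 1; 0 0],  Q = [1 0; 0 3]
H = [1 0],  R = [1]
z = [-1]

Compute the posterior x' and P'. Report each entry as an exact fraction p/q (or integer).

x' = [-3/7, 0]
P' = [13/14 0; 0 3]

x̄ = F·x = [7, 0]
P̄ = F·P·Fᵀ + Q = [13 0; 0 3]
y = z − H·x̄ = [-8]
S = H·P̄·Hᵀ + R = [14]
K = P̄·Hᵀ·S⁻¹ = [13/14; 0]
x' = x̄ + K·y = [-3/7, 0]
P' = (I − K·H)·P̄ = [13/14 0; 0 3]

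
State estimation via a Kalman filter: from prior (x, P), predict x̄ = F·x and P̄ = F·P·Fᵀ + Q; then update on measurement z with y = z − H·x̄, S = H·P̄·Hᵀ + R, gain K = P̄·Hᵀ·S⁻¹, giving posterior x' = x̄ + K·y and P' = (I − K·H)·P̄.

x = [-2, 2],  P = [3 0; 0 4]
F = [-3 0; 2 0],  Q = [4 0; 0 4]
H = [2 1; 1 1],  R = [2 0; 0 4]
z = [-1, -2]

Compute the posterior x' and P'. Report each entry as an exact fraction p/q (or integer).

x' = [148/237, -494/237]
P' = [640/237 -932/237; -932/237 1612/237]

x̄ = F·x = [6, -4]
P̄ = F·P·Fᵀ + Q = [31 -18; -18 16]
y = z − H·x̄ = [-9, -4]
S = H·P̄·Hᵀ + R = [70 24; 24 15]
K = P̄·Hᵀ·S⁻¹ = [58/79 -73/237; -42/79 170/237]
x' = x̄ + K·y = [148/237, -494/237]
P' = (I − K·H)·P̄ = [640/237 -932/237; -932/237 1612/237]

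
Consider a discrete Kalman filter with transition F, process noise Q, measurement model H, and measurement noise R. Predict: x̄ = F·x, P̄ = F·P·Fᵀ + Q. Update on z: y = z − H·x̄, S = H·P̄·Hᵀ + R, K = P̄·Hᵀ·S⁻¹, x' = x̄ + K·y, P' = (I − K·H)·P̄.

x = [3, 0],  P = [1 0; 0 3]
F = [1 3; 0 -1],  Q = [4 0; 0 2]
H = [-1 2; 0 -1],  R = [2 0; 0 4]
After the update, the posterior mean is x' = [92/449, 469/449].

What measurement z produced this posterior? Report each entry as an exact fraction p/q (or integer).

z = [2, -1]

x̄ = F·x = [3, 0]
P̄ = F·P·Fᵀ + Q = [32 -9; -9 5]
S = H·P̄·Hᵀ + R = [90 -19; -19 9]
K = P̄·Hᵀ·S⁻¹ = [-279/449 -140/449; 76/449 -89/449]
x' − x̄ = [-1255/449, 469/449] = K·y
y = (KᵀK)⁻¹·Kᵀ·(x' − x̄) = [5, -1]
z = y + H·x̄ = [5, -1] + [-3, 0] = [2, -1]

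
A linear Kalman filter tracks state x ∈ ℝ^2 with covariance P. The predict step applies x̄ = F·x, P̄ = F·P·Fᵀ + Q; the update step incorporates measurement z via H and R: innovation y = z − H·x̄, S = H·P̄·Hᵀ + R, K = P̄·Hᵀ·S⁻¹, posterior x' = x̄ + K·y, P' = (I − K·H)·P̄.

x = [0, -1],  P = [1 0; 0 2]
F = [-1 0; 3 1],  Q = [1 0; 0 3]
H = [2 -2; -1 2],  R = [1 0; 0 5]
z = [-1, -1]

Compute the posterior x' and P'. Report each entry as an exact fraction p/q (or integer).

x̄ = F·x = [0, -1]
P̄ = F·P·Fᵀ + Q = [2 -3; -3 14]
y = z − H·x̄ = [-3, 1]
S = H·P̄·Hᵀ + R = [89 -78; -78 75]
K = P̄·Hᵀ·S⁻¹ = [42/197 68/591; -44/197 107/591]
x' = x̄ + K·y = [-310/591, -88/591]
P' = (I − K·H)·P̄ = [466/591 403/591; 403/591 469/591]

x' = [-310/591, -88/591]
P' = [466/591 403/591; 403/591 469/591]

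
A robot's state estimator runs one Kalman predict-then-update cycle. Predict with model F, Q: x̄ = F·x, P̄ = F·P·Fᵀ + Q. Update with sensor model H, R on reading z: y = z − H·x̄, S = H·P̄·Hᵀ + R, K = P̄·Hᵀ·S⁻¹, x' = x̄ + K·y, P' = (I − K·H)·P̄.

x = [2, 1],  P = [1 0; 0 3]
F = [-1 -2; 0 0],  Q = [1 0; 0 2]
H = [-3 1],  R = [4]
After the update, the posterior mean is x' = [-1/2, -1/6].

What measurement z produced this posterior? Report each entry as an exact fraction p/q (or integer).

x̄ = F·x = [-4, 0]
P̄ = F·P·Fᵀ + Q = [14 0; 0 2]
S = H·P̄·Hᵀ + R = [132]
K = P̄·Hᵀ·S⁻¹ = [-7/22; 1/66]
x' − x̄ = [7/2, -1/6] = K·y
y = (KᵀK)⁻¹·Kᵀ·(x' − x̄) = [-11]
z = y + H·x̄ = [-11] + [12] = [1]

z = [1]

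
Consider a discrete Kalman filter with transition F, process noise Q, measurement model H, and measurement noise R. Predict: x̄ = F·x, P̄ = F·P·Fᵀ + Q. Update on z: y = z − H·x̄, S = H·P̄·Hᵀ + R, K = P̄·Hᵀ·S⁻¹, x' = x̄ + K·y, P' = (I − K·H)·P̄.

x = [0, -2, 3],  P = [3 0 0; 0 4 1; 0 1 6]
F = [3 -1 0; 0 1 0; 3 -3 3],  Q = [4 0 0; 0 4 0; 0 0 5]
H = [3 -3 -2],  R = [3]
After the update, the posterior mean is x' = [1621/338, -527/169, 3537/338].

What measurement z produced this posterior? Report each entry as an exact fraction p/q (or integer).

x̄ = F·x = [2, -2, 15]
P̄ = F·P·Fᵀ + Q = [35 -4 36; -4 8 -9; 36 -9 104]
S = H·P̄·Hᵀ + R = [338]
K = P̄·Hᵀ·S⁻¹ = [45/338; -9/169; -73/338]
x' − x̄ = [945/338, -189/169, -1533/338] = K·y
y = (KᵀK)⁻¹·Kᵀ·(x' − x̄) = [21]
z = y + H·x̄ = [21] + [-18] = [3]

z = [3]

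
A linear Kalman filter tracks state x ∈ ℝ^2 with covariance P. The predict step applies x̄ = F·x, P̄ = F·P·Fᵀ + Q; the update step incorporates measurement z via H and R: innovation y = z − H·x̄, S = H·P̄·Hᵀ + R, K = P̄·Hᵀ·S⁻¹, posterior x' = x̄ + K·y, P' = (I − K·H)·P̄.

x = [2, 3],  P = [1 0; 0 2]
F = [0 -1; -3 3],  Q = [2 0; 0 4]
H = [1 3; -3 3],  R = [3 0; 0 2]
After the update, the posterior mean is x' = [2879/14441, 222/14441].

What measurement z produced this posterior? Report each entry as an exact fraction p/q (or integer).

z = [1, -1]

x̄ = F·x = [-3, 3]
P̄ = F·P·Fᵀ + Q = [4 -6; -6 31]
S = H·P̄·Hᵀ + R = [250 303; 303 425]
K = P̄·Hᵀ·S⁻¹ = [3140/14441 -3258/14441; 3342/14441 1389/14441]
x' − x̄ = [46202/14441, -43101/14441] = K·y
y = (KᵀK)⁻¹·Kᵀ·(x' − x̄) = [-5, -19]
z = y + H·x̄ = [-5, -19] + [6, 18] = [1, -1]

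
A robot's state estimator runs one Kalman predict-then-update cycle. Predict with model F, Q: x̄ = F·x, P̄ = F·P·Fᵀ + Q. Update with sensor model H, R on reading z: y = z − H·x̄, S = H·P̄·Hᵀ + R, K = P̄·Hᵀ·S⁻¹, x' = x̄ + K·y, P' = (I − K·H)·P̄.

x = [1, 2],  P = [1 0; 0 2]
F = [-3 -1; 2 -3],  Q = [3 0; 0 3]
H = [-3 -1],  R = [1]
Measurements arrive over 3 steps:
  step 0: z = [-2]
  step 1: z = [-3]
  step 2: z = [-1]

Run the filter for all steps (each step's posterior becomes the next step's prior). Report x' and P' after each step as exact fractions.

step 0: x' = [61/76, -83/152], P' = [91/38 -525/76; -525/76 3175/152]
step 1: x' = [-26965/16216, 387817/48648], P' = [57557/16216 -172067/16216; -172067/16216 1591663/48648]
step 2: x' = [-14986913/7969317, 52326961/7969317], P' = [28409231/7969317 -28330467/2656439; -28330467/2656439 262218428/7969317]

step 0: x̄ = F·x = [-5, -4]
step 0: P̄ = F·P·Fᵀ + Q = [14 0; 0 25]
step 0: y = z − H·x̄ = [-21]
step 0: S = H·P̄·Hᵀ + R = [152]
step 0: K = P̄·Hᵀ·S⁻¹ = [-21/76; -25/152]
step 0: x' = x̄ + K·y = [61/76, -83/152]
step 0: P' = (I − K·H)·P̄ = [91/38 -525/76; -525/76 3175/152]
step 1: x̄ = F·x = [-283/152, 493/152]
step 1: P̄ = F·P·Fᵀ + Q = [607/152 -9/152; -9/152 43087/152]
step 1: y = z − H·x̄ = [-203/38]
step 1: S = H·P̄·Hᵀ + R = [6081/19]
step 1: K = P̄·Hᵀ·S⁻¹ = [-151/4054; -10765/12162]
step 1: x' = x̄ + K·y = [-26965/16216, 387817/48648]
step 1: P' = (I − K·H)·P̄ = [57557/16216 -172067/16216; -172067/16216 1591663/48648]
step 2: x̄ = F·x = [-36283/12162, -441747/16216]
step 2: P̄ = F·P·Fᵀ + Q = [24305/6081 10463/4054; 10463/4054 7118669/16216]
step 2: y = z − H·x̄ = [-603095/16216]
step 2: S = H·P̄·Hᵀ + R = [7969317/16216]
step 2: K = P̄·Hᵀ·S⁻¹ = [-78764/2656439; -7244225/7969317]
step 2: x' = x̄ + K·y = [-14986913/7969317, 52326961/7969317]
step 2: P' = (I − K·H)·P̄ = [28409231/7969317 -28330467/2656439; -28330467/2656439 262218428/7969317]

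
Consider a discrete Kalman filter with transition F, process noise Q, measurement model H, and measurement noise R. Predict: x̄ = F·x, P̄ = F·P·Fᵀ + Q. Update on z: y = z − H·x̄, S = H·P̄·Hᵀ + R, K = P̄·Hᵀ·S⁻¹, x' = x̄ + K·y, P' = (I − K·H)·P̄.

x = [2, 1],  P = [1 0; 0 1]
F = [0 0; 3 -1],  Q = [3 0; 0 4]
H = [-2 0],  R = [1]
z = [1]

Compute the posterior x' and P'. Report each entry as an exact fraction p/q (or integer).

x' = [-6/13, 5]
P' = [3/13 0; 0 14]

x̄ = F·x = [0, 5]
P̄ = F·P·Fᵀ + Q = [3 0; 0 14]
y = z − H·x̄ = [1]
S = H·P̄·Hᵀ + R = [13]
K = P̄·Hᵀ·S⁻¹ = [-6/13; 0]
x' = x̄ + K·y = [-6/13, 5]
P' = (I − K·H)·P̄ = [3/13 0; 0 14]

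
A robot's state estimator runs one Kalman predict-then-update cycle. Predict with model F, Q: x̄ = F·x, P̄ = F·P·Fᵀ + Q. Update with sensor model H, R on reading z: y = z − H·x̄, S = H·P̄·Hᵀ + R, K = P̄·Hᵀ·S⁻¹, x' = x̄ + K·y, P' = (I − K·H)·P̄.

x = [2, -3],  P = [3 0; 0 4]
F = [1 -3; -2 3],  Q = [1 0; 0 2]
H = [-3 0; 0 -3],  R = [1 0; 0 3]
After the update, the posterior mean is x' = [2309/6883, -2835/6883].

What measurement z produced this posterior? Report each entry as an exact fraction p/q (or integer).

z = [-1, 1]

x̄ = F·x = [11, -13]
P̄ = F·P·Fᵀ + Q = [40 -42; -42 50]
S = H·P̄·Hᵀ + R = [361 -378; -378 453]
K = P̄·Hᵀ·S⁻¹ = [-2244/6883 42/6883; 126/6883 -2174/6883]
x' − x̄ = [-73404/6883, 86644/6883] = K·y
y = (KᵀK)⁻¹·Kᵀ·(x' − x̄) = [32, -38]
z = y + H·x̄ = [32, -38] + [-33, 39] = [-1, 1]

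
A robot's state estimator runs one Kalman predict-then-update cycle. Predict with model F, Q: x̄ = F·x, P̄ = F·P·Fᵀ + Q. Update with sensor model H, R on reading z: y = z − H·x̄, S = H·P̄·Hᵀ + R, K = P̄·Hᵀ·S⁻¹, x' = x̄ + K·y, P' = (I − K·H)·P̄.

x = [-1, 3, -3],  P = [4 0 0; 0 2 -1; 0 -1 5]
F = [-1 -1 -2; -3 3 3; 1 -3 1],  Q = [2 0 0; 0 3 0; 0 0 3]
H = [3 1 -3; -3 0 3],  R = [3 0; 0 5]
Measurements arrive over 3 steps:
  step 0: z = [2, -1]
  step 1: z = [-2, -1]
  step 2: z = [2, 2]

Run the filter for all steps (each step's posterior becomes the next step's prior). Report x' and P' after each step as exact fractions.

step 0: x̄ = F·x = [4, 3, -13]
step 0: P̄ = F·P·Fᵀ + Q = [24 -15 -13; -15 84 -9; -13 -9 36]
step 0: y = z − H·x̄ = [-52, 50]
step 0: S = H·P̄·Hᵀ + R = [825 -756; -756 779]
step 0: K = P̄·Hᵀ·S⁻¹ = [-3044/23713 -6333/23713; 21674/23713 21582/23713; -3464/23713 1113/23713]
step 0: x' = x̄ + K·y = [-63510/23713, 23191/23713, -72491/23713]
step 0: P' = (I − K·H)·P̄ = [158373/23713 -40797/23713 147818/23713; -40797/23713 172932/23713 -4827/23713; 147818/23713 -4827/23713 149673/23713]
step 1: x̄ = F·x = [185301/23713, 42630/23713, -8938/1031]
step 1: P̄ = F·P·Fᵀ + Q = [1467793/23713 -454818/23713 -21222/1031; -454818/23713 2386677/23713 -88830/1031; -21222/1031 -88830/1031 108911/1031]
step 1: y = z − H·x̄ = [-1262681/23713, 1148912/23713]
step 1: S = H·P̄·Hᵀ + R = [56528070/23713 -49305438/23713; -49305438/23713 44659187/23713]
step 1: K = P̄·Hᵀ·S⁻¹ = [-668755467/1313926714 -455483046/656963357; 1187091797/1313926714 585203913/656963357; -696147377/1313926714 -252197502/656963357]
step 1: x' = x̄ + K·y = [1740685749/1313926714, -4141608625/1313926714, 1239717581/1313926714]
step 1: P' = (I − K·H)·P̄ = [8568795667/1313926714 -6561096861/1313926714 7050518847/1313926714; -6561096861/1313926714 9413314521/1313926714 -4610417151/1313926714; 7050518847/1313926714 -4610417151/1313926714 6209860507/1313926714]
step 2: x̄ = F·x = [-39256143/656963357, -13927730379/1313926714, 15405229205/1313926714]
step 2: P̄ = F·P·Fᵀ + Q = [21043809353/656963357 11426295648/656963357 -25037204568/656963357; 11426295648/656963357 129872411931/1313926714 -142867295595/1313926714; -25037204568/656963357 -142867295595/1313926714 184570388771/1313926714]
step 2: y = z − H·x̄ = [31503404140/656963357, -43823371045/1313926714]
step 2: S = H·P̄·Hᵀ + R = [2034697472580/656963357 -1719210546207/656963357; -1719210546207/656963357 2947831065311/1313926714]
step 2: K = P̄·Hᵀ·S⁻¹ = [-1574640118881/3993332531522 -12161847435753/21963328923371; 3204374996431/3993332531522 16852955922864/21963328923371; -1748297749811/3993332531522 -5971125279396/21963328923371]
step 2: x' = x̄ + K·y = [-21954044590773/43926657846742, 100436745869743/43926657846742, -8867589579045/43926657846742]
step 2: P' = (I − K·H)·P̄ = [234764118023557/43926657846742 -173581598280603/43926657846742 194224626571047/43926657846742; -173581598280603/43926657846742 274273934110863/43926657846742 -117405078537723/43926657846742; 194224626571047/43926657846742 -117405078537723/43926657846742 174320875639727/43926657846742]

step 0: x' = [-63510/23713, 23191/23713, -72491/23713], P' = [158373/23713 -40797/23713 147818/23713; -40797/23713 172932/23713 -4827/23713; 147818/23713 -4827/23713 149673/23713]
step 1: x' = [1740685749/1313926714, -4141608625/1313926714, 1239717581/1313926714], P' = [8568795667/1313926714 -6561096861/1313926714 7050518847/1313926714; -6561096861/1313926714 9413314521/1313926714 -4610417151/1313926714; 7050518847/1313926714 -4610417151/1313926714 6209860507/1313926714]
step 2: x' = [-21954044590773/43926657846742, 100436745869743/43926657846742, -8867589579045/43926657846742], P' = [234764118023557/43926657846742 -173581598280603/43926657846742 194224626571047/43926657846742; -173581598280603/43926657846742 274273934110863/43926657846742 -117405078537723/43926657846742; 194224626571047/43926657846742 -117405078537723/43926657846742 174320875639727/43926657846742]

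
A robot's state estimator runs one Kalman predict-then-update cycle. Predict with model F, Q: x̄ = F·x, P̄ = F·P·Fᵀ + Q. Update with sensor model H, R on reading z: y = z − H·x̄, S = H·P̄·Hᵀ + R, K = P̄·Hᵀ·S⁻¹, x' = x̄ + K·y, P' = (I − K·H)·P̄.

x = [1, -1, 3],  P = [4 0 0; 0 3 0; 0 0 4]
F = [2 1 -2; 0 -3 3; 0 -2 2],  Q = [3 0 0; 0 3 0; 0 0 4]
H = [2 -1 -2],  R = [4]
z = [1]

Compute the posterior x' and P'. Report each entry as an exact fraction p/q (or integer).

x̄ = F·x = [-5, 12, 8]
P̄ = F·P·Fᵀ + Q = [38 -33 -22; -33 66 42; -22 42 32]
y = z − H·x̄ = [39]
S = H·P̄·Hᵀ + R = [826]
K = P̄·Hᵀ·S⁻¹ = [153/826; -108/413; -75/413]
x' = x̄ + K·y = [1837/826, 744/413, 379/413]
P' = (I − K·H)·P̄ = [7979/826 2895/413 2389/413; 2895/413 3930/413 1146/413; 2389/413 1146/413 1966/413]

x' = [1837/826, 744/413, 379/413]
P' = [7979/826 2895/413 2389/413; 2895/413 3930/413 1146/413; 2389/413 1146/413 1966/413]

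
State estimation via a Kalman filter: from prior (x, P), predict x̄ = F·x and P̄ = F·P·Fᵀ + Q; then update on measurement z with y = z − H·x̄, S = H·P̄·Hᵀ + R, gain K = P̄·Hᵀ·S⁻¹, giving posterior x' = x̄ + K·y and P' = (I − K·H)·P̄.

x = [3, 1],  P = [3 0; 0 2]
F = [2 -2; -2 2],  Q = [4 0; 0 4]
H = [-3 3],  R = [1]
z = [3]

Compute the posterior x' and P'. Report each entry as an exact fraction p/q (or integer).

x' = [-392/793, 392/793]
P' = [1608/793 1564/793; 1564/793 1608/793]

x̄ = F·x = [4, -4]
P̄ = F·P·Fᵀ + Q = [24 -20; -20 24]
y = z − H·x̄ = [27]
S = H·P̄·Hᵀ + R = [793]
K = P̄·Hᵀ·S⁻¹ = [-132/793; 132/793]
x' = x̄ + K·y = [-392/793, 392/793]
P' = (I − K·H)·P̄ = [1608/793 1564/793; 1564/793 1608/793]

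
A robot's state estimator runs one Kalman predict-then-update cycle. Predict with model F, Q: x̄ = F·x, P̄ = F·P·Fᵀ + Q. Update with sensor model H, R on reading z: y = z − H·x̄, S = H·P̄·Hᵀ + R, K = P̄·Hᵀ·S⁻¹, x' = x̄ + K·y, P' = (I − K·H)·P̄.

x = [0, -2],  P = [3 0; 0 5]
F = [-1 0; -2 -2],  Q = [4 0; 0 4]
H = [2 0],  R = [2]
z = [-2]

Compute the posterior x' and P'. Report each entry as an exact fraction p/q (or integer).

x' = [-14/15, 16/5]
P' = [7/15 2/5; 2/5 156/5]

x̄ = F·x = [0, 4]
P̄ = F·P·Fᵀ + Q = [7 6; 6 36]
y = z − H·x̄ = [-2]
S = H·P̄·Hᵀ + R = [30]
K = P̄·Hᵀ·S⁻¹ = [7/15; 2/5]
x' = x̄ + K·y = [-14/15, 16/5]
P' = (I − K·H)·P̄ = [7/15 2/5; 2/5 156/5]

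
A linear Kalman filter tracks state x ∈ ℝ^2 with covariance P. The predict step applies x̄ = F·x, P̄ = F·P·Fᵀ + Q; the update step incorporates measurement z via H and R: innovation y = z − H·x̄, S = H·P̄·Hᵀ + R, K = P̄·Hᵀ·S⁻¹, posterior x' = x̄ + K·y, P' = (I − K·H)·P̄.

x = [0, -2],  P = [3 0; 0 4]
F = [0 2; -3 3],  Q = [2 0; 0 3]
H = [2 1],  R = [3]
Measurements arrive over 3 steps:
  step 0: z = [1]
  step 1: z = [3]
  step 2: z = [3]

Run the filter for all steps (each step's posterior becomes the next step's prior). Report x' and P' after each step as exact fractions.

step 0: x' = [-16/79, 96/79], P' = [222/79 -384/79; -384/79 882/79]
step 1: x' = [30132/31225, 68271/62450], P' = [38922/31225 -55392/31225; -55392/31225 318399/62450]
step 2: x' = [38286834/21829375, -10756278/21829375], P' = [26724462/21829375 -37332654/21829375; -37332654/21829375 107358843/21829375]

step 0: x̄ = F·x = [-4, -6]
step 0: P̄ = F·P·Fᵀ + Q = [18 24; 24 66]
step 0: y = z − H·x̄ = [15]
step 0: S = H·P̄·Hᵀ + R = [237]
step 0: K = P̄·Hᵀ·S⁻¹ = [20/79; 38/79]
step 0: x' = x̄ + K·y = [-16/79, 96/79]
step 0: P' = (I − K·H)·P̄ = [222/79 -384/79; -384/79 882/79]
step 1: x̄ = F·x = [192/79, 336/79]
step 1: P̄ = F·P·Fᵀ + Q = [3686/79 7596/79; 7596/79 17085/79]
step 1: y = z − H·x̄ = [-483/79]
step 1: S = H·P̄·Hᵀ + R = [62450/79]
step 1: K = P̄·Hᵀ·S⁻¹ = [7484/31225; 32277/62450]
step 1: x' = x̄ + K·y = [30132/31225, 68271/62450]
step 1: P' = (I − K·H)·P̄ = [38922/31225 -55392/31225; -55392/31225 318399/62450]
step 2: x̄ = F·x = [68271/31225, 24021/62450]
step 2: P̄ = F·P·Fᵀ + Q = [699248/31225 1287549/31225; 1287549/31225 5747649/62450]
step 2: y = z − H·x̄ = [-21951/12490]
step 2: S = H·P̄·Hᵀ + R = [873175/2498]
step 2: K = P̄·Hᵀ·S⁻¹ = [1074418/4365875; 2179569/4365875]
step 2: x' = x̄ + K·y = [38286834/21829375, -10756278/21829375]
step 2: P' = (I − K·H)·P̄ = [26724462/21829375 -37332654/21829375; -37332654/21829375 107358843/21829375]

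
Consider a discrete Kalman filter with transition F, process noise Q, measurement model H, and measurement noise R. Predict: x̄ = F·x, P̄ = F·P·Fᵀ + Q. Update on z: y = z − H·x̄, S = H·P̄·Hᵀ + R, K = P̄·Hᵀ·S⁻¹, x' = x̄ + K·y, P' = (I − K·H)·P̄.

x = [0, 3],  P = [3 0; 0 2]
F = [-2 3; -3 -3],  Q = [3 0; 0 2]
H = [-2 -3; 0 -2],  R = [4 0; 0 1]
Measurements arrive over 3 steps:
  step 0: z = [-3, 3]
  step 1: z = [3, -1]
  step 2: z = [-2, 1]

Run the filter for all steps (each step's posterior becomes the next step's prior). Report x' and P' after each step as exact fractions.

step 0: x' = [11739/2903, -13897/8709], P' = [4323/2903 -1034/2903; -1034/2903 6392/26127]
step 1: x' = [-18207907/6471125, 3706713/6471125], P' = [8298279/6471125 -1857986/6471125; -1857986/6471125 1429024/6471125]
step 2: x' = [7200639035/4214996271, -171049672/436034097], P' = [1789338559/1404998757 -41502398/145344699; -41502398/145344699 96160544/436034097]

step 0: x̄ = F·x = [9, -9]
step 0: P̄ = F·P·Fᵀ + Q = [33 0; 0 47]
step 0: y = z − H·x̄ = [-12, -15]
step 0: S = H·P̄·Hᵀ + R = [559 282; 282 189]
step 0: K = P̄·Hᵀ·S⁻¹ = [-1386/2903 2068/2903; -47/8709 -12784/26127]
step 0: x' = x̄ + K·y = [11739/2903, -13897/8709]
step 0: P' = (I − K·H)·P̄ = [4323/2903 -1034/2903; -1034/2903 6392/26127]
step 1: x̄ = F·x = [-37375/2903, -21320/2903]
step 1: P̄ = F·P·Fᵀ + Q = [44801/2903 22648/2903; 22648/2903 32493/2903]
step 1: y = z − H·x̄ = [-130001/2903, -45543/2903]
step 1: S = H·P̄·Hᵀ + R = [755029/2903 285550/2903; 285550/2903 132875/2903]
step 1: K = P̄·Hᵀ·S⁻¹ = [-110226/258845 3715972/6471125; -5711/258845 -2858048/6471125]
step 1: x' = x̄ + K·y = [-18207907/6471125, 3706713/6471125]
step 1: P' = (I − K·H)·P̄ = [8298279/6471125 -1857986/6471125; -1857986/6471125 1429024/6471125]
step 2: x̄ = F·x = [47535953/6471125, 43503582/6471125]
step 2: P̄ = F·P·Fᵀ + Q = [87763539/6471125 42502416/6471125; 42502416/6471125 67044229/6471125]
step 2: y = z − H·x̄ = [212640402/6471125, 93478289/6471125]
step 2: S = H·P̄·Hᵀ + R = [1490365709/6471125 572275038/6471125; 572275038/6471125 274648041/6471125]
step 2: K = P̄·Hᵀ·S⁻¹ = [-593776894/1404998757 83004796/145344699; -3288937/145344699 -192321088/436034097]
step 2: x' = x̄ + K·y = [7200639035/4214996271, -171049672/436034097]
step 2: P' = (I − K·H)·P̄ = [1789338559/1404998757 -41502398/145344699; -41502398/145344699 96160544/436034097]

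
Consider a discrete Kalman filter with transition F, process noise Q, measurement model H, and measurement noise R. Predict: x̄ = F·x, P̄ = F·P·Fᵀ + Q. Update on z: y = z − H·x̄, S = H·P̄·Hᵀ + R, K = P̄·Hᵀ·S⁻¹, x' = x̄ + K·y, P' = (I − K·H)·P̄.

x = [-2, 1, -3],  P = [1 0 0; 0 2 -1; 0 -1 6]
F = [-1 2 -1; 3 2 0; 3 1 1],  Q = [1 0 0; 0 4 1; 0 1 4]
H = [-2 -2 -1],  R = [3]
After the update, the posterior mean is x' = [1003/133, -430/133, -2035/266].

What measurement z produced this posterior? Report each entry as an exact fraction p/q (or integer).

x̄ = F·x = [7, -4, -8]
P̄ = F·P·Fᵀ + Q = [20 7 -6; 7 21 12; -6 12 19]
S = H·P̄·Hᵀ + R = [266]
K = P̄·Hᵀ·S⁻¹ = [-24/133; -34/133; -31/266]
x' − x̄ = [72/133, 102/133, 93/266] = K·y
y = (KᵀK)⁻¹·Kᵀ·(x' − x̄) = [-3]
z = y + H·x̄ = [-3] + [2] = [-1]

z = [-1]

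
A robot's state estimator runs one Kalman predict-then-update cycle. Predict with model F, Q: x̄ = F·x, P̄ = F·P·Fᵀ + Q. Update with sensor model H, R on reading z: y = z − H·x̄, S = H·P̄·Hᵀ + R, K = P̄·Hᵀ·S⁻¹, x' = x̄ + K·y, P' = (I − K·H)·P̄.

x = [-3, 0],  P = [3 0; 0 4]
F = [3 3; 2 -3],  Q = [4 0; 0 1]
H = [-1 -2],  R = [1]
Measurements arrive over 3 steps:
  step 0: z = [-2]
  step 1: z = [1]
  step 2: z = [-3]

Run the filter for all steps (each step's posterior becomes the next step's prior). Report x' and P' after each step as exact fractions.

step 0: x̄ = F·x = [-9, -6]
step 0: P̄ = F·P·Fᵀ + Q = [67 -18; -18 49]
step 0: y = z − H·x̄ = [-23]
step 0: S = H·P̄·Hᵀ + R = [192]
step 0: K = P̄·Hᵀ·S⁻¹ = [-31/192; -5/12]
step 0: x' = x̄ + K·y = [-1015/192, 43/12]
step 0: P' = (I − K·H)·P̄ = [11903/192 -371/12; -371/12 47/3]
step 1: x̄ = F·x = [-327/64, -2047/96]
step 1: P̄ = F·P·Fᵀ + Q = [9373/64 10359/32; 10359/32 36527/48]
step 1: y = z − H·x̄ = [-8977/192]
step 1: S = H·P̄·Hᵀ + R = [861359/192]
step 1: K = P̄·Hᵀ·S⁻¹ = [-152427/861359; -354370/861359]
step 1: x' = x̄ + K·y = [2725750/861359, -1798043/861359]
step 1: P' = (I − K·H)·P̄ = [5138351/861359 -2492962/861359; -2492962/861359 1423666/861359]
step 2: x̄ = F·x = [2783121/861359, 10845629/861359]
step 2: P̄ = F·P·Fᵀ + Q = [17630273/861359 25495998/861359; 25495998/861359 64143301/861359]
step 2: y = z − H·x̄ = [21890302/861359]
step 2: S = H·P̄·Hᵀ + R = [377048828/861359]
step 2: K = P̄·Hᵀ·S⁻¹ = [-68622269/377048828; -38445650/94262207]
step 2: x' = x̄ + K·y = [-262834475/188524414, 209838217/94262207]
step 2: P' = (I − K·H)·P̄ = [2250464637/377048828 -272730296/94262207; -272730296/94262207 155587973/94262207]

step 0: x' = [-1015/192, 43/12], P' = [11903/192 -371/12; -371/12 47/3]
step 1: x' = [2725750/861359, -1798043/861359], P' = [5138351/861359 -2492962/861359; -2492962/861359 1423666/861359]
step 2: x' = [-262834475/188524414, 209838217/94262207], P' = [2250464637/377048828 -272730296/94262207; -272730296/94262207 155587973/94262207]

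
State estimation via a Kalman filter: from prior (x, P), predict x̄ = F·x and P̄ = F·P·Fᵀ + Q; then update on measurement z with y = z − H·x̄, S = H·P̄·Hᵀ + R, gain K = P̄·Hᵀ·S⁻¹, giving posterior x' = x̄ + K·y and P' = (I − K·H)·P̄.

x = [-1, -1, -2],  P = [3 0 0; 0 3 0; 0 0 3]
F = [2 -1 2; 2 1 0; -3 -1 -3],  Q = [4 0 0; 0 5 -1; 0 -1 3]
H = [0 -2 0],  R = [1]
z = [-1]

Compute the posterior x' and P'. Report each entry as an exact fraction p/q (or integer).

x' = [-31/9, 37/81, 502/81]
P' = [27 1/9 -209/9; 1/9 20/81 -22/81; -209/9 -22/81 2924/81]

x̄ = F·x = [-5, -3, 10]
P̄ = F·P·Fᵀ + Q = [31 9 -33; 9 20 -22; -33 -22 60]
y = z − H·x̄ = [-7]
S = H·P̄·Hᵀ + R = [81]
K = P̄·Hᵀ·S⁻¹ = [-2/9; -40/81; 44/81]
x' = x̄ + K·y = [-31/9, 37/81, 502/81]
P' = (I − K·H)·P̄ = [27 1/9 -209/9; 1/9 20/81 -22/81; -209/9 -22/81 2924/81]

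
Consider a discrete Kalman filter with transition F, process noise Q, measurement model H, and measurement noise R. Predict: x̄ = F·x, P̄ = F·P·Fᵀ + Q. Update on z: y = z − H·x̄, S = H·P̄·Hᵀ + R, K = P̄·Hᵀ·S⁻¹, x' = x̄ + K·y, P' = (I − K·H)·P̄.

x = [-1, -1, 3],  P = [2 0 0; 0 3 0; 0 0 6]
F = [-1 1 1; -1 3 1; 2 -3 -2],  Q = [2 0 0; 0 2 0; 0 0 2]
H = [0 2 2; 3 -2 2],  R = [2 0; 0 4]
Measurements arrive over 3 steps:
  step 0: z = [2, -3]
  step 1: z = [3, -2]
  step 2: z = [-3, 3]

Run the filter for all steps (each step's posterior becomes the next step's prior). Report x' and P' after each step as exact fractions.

step 0: x' = [5579/7673, 12653/7673, -6745/7673], P' = [38500/7673 28744/7673 -30488/7673; 28744/7673 24244/7673 -23746/7673; -30488/7673 -23746/7673 26908/7673]
step 1: x' = [2312254/3525169, 6510265/3525169, -1337332/3525169], P' = [33804860/10575507 23498536/10575507 -25709552/10575507; 23498536/10575507 20049206/10575507 -19086754/10575507; -25709552/10575507 -19086754/10575507 23272472/10575507]
step 2: x' = [7268831969/2513972617, 2340206127/2513972617, -6007743783/2513972617], P' = [8042689260/2513972617 5618804466/2513972617 -6119448552/2513972617; 5618804466/2513972617 9608308997/5027945234 -4565882034/2513972617; -6119448552/2513972617 -4565882034/2513972617 5540676052/2513972617]

step 0: x̄ = F·x = [3, 1, -5]
step 0: P̄ = F·P·Fᵀ + Q = [13 17 -25; 17 37 -43; -25 -43 61]
step 0: y = z − H·x̄ = [10, 0]
step 0: S = H·P̄·Hᵀ + R = [50 48; 48 353]
step 0: K = P̄·Hᵀ·S⁻¹ = [-1744/7673 -741/7673; 498/7673 -2437/7673; 3162/7673 2461/7673]
step 0: x' = x̄ + K·y = [5579/7673, 12653/7673, -6745/7673]
step 0: P' = (I − K·H)·P̄ = [38500/7673 28744/7673 -30488/7673; 28744/7673 24244/7673 -23746/7673; -30488/7673 -23746/7673 26908/7673]
step 1: x̄ = F·x = [329/7673, 25635/7673, -13311/7673]
step 1: P̄ = F·P·Fᵀ + Q = [60994/7673 -10844/7673 -63050/7673; -10844/7673 44986/7673 1446/7673; -63050/7673 1446/7673 109198/7673]
step 1: y = z − H·x̄ = [-1629/7673, 61559/7673]
step 1: S = H·P̄·Hᵀ + R = [643650/7673 -186516/7673; -186516/7673 558334/7673]
step 1: K = P̄·Hᵀ·S⁻¹ = [-2211016/10575507 249867/3525169; 962452/10575507 -648026/3525169; 4185718/10575507 632483/3525169]
step 1: x' = x̄ + K·y = [2312254/3525169, 6510265/3525169, -1337332/3525169]
step 1: P' = (I − K·H)·P̄ = [33804860/10575507 23498536/10575507 -25709552/10575507; 23498536/10575507 20049206/10575507 -19086754/10575507; -25709552/10575507 -19086754/10575507 23272472/10575507]
step 2: x̄ = F·x = [2860679/3525169, 15881209/3525169, -12231623/3525169]
step 2: P̄ = F·P·Fᵀ + Q = [21508692/3525169 -565702/3525169 -21404680/3525169; -565702/3525169 54578564/10575507 -14168116/10575507; -21404680/3525169 -14168116/10575507 124556132/10575507]
step 2: y = z − H·x̄ = [-17874679/3525169, 58219134/3525169]
step 2: S = H·P̄·Hᵀ + R = [624344870/10575507 -38518868/3525169; -38518868/3525169 234239072/3525169]
step 2: K = P̄·Hᵀ·S⁻¹ = [-500644086/2513972617 162890436/2513972617; 476544929/5027945234 -1883659667/10055890468; 974794018/2513972617 463692629/2513972617]
step 2: x' = x̄ + K·y = [7268831969/2513972617, 2340206127/2513972617, -6007743783/2513972617]
step 2: P' = (I − K·H)·P̄ = [8042689260/2513972617 5618804466/2513972617 -6119448552/2513972617; 5618804466/2513972617 9608308997/5027945234 -4565882034/2513972617; -6119448552/2513972617 -4565882034/2513972617 5540676052/2513972617]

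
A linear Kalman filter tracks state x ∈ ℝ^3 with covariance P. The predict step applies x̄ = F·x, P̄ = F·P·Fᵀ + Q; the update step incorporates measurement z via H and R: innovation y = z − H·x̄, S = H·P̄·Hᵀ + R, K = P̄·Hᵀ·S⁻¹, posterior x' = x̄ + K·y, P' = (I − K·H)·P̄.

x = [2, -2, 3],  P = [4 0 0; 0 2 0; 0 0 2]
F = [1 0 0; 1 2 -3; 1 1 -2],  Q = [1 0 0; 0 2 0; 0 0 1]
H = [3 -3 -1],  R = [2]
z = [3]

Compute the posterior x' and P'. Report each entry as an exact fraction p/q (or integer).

x̄ = F·x = [2, -11, -6]
P̄ = F·P·Fᵀ + Q = [5 4 4; 4 32 20; 4 20 15]
y = z − H·x̄ = [-42]
S = H·P̄·Hᵀ + R = [374]
K = P̄·Hᵀ·S⁻¹ = [-1/374; -52/187; -63/374]
x' = x̄ + K·y = [395/187, 127/187, 201/187]
P' = (I − K·H)·P̄ = [1869/374 696/187 1433/374; 696/187 576/187 464/187; 1433/374 464/187 1641/374]

x' = [395/187, 127/187, 201/187]
P' = [1869/374 696/187 1433/374; 696/187 576/187 464/187; 1433/374 464/187 1641/374]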